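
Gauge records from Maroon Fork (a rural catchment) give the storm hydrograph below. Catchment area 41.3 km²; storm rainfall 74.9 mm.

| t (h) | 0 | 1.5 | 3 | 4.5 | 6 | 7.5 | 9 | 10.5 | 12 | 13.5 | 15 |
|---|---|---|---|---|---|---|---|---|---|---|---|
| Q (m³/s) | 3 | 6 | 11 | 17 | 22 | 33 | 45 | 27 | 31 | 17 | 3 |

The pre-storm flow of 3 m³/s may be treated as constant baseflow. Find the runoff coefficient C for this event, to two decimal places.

C ≈ 0.32

ΣQ_DR = 182.0 m³/s; V = ΣQ_DR·Δt = 9.828 × 10^5 m³.
Runoff depth d = V / A = 23.80 mm.
C = d / P = 23.80 / 74.9 = 0.32.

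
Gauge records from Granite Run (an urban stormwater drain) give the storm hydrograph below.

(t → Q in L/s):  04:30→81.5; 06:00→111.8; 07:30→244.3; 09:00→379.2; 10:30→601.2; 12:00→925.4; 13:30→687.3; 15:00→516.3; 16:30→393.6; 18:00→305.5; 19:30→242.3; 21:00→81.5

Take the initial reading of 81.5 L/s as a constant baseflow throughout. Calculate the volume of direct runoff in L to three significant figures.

V ≈ 1.94 × 10^7 L

Direct-runoff ordinates (Q − Q_b): 0.0, 30.3, 162.8, 297.7, 519.7, 843.9, 605.8, 434.8, 312.1, 224.0, 160.8, 0.0 L/s.
ΣQ_DR = 3592 L/s.
With Δt = 1.5 h = 5400 s, V = ΣQ_DR · Δt = 3592 × 5400 = 1.94 × 10^7 L.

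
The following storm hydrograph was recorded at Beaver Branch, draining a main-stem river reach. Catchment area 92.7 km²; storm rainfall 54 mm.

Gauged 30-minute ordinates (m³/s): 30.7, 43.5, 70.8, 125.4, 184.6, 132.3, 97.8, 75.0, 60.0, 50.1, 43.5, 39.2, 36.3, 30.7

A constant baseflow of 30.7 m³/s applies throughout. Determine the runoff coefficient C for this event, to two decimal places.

ΣQ_DR = 590.1 m³/s; V = ΣQ_DR·Δt = 1.062 × 10^6 m³.
Runoff depth d = V / A = 11.46 mm.
C = d / P = 11.46 / 54 = 0.21.

C ≈ 0.21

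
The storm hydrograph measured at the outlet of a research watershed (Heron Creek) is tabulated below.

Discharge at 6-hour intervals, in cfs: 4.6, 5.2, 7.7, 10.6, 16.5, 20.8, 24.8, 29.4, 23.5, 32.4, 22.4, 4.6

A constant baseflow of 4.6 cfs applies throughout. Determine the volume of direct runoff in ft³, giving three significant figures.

Direct-runoff ordinates (Q − Q_b): 0.0, 0.6, 3.1, 6.0, 11.9, 16.2, 20.2, 24.8, 18.9, 27.8, 17.8, 0.0 cfs.
ΣQ_DR = 147.3 cfs.
With Δt = 6 h = 21600 s, V = ΣQ_DR · Δt = 147.3 × 21600 = 3.18 × 10^6 ft³.

V ≈ 3.18 × 10^6 ft³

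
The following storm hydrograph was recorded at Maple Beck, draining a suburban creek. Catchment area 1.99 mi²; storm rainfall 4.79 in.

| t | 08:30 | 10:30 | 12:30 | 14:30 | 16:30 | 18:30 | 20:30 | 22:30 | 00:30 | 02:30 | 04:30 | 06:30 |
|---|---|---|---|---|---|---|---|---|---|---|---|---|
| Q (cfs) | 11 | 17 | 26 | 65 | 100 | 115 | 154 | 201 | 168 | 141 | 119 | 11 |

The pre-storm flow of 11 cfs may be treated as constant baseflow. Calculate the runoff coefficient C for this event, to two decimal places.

C ≈ 0.32

ΣQ_DR = 996.0 cfs; V = ΣQ_DR·Δt = 7.171 × 10^6 ft³.
Runoff depth d = V / A = 1.551 in.
C = d / P = 1.551 / 4.79 = 0.32.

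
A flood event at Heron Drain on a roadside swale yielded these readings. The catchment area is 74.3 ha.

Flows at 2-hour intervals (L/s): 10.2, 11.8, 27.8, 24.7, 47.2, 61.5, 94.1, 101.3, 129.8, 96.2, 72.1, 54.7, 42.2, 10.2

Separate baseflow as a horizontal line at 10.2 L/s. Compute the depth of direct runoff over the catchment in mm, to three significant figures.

Direct runoff: 0.0, 1.6, 17.6, 14.5, 37.0, 51.3, 83.9, 91.1, 119.6, 86.0, 61.9, 44.5, 32.0, 0.0 L/s; ΣQ_DR = 641.0 L/s.
V = ΣQ_DR · Δt = 641.0 × 7200 s = 4.615 × 10^6 L.
Over A = 74.3 ha, depth = V / A = 6.21 mm.

d ≈ 6.21 mm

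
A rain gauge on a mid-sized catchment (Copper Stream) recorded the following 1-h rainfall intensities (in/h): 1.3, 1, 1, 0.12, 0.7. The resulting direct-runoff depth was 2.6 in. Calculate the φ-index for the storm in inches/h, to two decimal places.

φ ≈ 0.35 in/h

Only the 4 blocks with intensity above φ contribute runoff: 1.3, 1, 1, 0.7 in/h.
Σ(I−φ)·Δt = d  ⇒  (1.3+1+1+0.7 − 4φ)·1 = 2.6
φ = (4.000 − 2.6/1) / 4 = 0.35 in/h.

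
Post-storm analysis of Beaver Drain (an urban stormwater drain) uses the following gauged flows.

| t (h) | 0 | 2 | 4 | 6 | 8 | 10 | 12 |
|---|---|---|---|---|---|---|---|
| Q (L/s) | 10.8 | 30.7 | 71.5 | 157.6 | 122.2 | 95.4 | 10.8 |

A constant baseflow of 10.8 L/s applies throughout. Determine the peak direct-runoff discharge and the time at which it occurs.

Subtracting baseflow gives direct-runoff ordinates: 0.0, 19.9, 60.7, 146.8, 111.4, 84.6, 0.0 L/s.
The maximum is 146.8 L/s, occurring at the reading for t = 6 h.

Q_p = 146.8 L/s at t = 6 h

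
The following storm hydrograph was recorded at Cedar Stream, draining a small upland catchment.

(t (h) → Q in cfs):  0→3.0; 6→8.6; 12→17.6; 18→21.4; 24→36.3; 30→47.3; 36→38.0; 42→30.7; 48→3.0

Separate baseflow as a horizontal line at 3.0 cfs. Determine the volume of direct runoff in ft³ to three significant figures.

Direct-runoff ordinates (Q − Q_b): 0.0, 5.6, 14.6, 18.4, 33.3, 44.3, 35.0, 27.7, 0.0 cfs.
ΣQ_DR = 178.9 cfs.
With Δt = 6 h = 21600 s, V = ΣQ_DR · Δt = 178.9 × 21600 = 3.86 × 10^6 ft³.

V ≈ 3.86 × 10^6 ft³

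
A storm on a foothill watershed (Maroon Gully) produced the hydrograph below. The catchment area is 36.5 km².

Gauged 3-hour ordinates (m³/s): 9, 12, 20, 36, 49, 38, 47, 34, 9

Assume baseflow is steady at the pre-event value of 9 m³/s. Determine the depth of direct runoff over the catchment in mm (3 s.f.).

Direct runoff: 0.0, 3.0, 11.0, 27.0, 40.0, 29.0, 38.0, 25.0, 0.0 m³/s; ΣQ_DR = 173.0 m³/s.
V = ΣQ_DR · Δt = 173.0 × 10800 s = 1.868 × 10^6 m³.
Over A = 36.5 km², depth = V / A = 51.2 mm.

d ≈ 51.2 mm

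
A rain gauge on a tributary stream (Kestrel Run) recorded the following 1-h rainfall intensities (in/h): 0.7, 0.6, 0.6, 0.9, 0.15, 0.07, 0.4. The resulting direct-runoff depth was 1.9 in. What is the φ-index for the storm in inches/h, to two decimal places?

Only the 5 blocks with intensity above φ contribute runoff: 0.7, 0.6, 0.6, 0.9, 0.4 in/h.
Σ(I−φ)·Δt = d  ⇒  (0.7+0.6+0.6+0.9+0.4 − 5φ)·1 = 1.9
φ = (3.200 − 1.9/1) / 5 = 0.26 in/h.

φ ≈ 0.26 in/h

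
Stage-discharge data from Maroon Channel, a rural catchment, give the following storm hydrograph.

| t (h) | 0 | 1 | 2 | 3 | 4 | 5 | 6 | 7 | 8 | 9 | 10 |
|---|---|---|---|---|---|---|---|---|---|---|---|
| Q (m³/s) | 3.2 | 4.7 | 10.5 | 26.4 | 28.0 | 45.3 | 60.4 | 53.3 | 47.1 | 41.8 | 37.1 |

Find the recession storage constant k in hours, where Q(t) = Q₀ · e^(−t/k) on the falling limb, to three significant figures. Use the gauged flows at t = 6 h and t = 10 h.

On the falling limb, Q drops from 60.4 to 37.1 m³/s between t = 6 h and t = 10 h (Δt = 4 h).
k = −Δt / ln(Q₂/Q₁) = −4 / ln(37.1/60.4) = 8.21 h.

k ≈ 8.21 h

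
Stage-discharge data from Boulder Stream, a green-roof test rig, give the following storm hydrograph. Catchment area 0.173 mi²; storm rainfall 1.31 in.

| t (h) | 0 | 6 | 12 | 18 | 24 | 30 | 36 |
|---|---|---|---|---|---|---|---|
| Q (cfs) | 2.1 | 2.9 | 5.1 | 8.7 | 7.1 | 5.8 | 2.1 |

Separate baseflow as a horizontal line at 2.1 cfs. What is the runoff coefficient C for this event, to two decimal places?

C ≈ 0.78

ΣQ_DR = 19.10 cfs; V = ΣQ_DR·Δt = 4.126 × 10^5 ft³.
Runoff depth d = V / A = 1.026 in.
C = d / P = 1.026 / 1.31 = 0.78.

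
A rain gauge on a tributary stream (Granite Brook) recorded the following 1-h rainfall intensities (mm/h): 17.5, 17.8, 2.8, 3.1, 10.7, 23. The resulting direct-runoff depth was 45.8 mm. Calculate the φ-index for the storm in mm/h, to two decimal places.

φ ≈ 5.80 mm/h

Only the 4 blocks with intensity above φ contribute runoff: 17.5, 17.8, 10.7, 23 mm/h.
Σ(I−φ)·Δt = d  ⇒  (17.5+17.8+10.7+23 − 4φ)·1 = 45.8
φ = (69.00 − 45.8/1) / 4 = 5.80 mm/h.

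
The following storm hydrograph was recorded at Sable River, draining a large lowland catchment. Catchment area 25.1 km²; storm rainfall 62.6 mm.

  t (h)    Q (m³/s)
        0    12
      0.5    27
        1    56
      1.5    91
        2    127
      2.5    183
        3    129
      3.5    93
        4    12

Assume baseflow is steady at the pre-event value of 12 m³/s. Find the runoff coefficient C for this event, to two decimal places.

C ≈ 0.71

ΣQ_DR = 622.0 m³/s; V = ΣQ_DR·Δt = 1.120 × 10^6 m³.
Runoff depth d = V / A = 44.61 mm.
C = d / P = 44.61 / 62.6 = 0.71.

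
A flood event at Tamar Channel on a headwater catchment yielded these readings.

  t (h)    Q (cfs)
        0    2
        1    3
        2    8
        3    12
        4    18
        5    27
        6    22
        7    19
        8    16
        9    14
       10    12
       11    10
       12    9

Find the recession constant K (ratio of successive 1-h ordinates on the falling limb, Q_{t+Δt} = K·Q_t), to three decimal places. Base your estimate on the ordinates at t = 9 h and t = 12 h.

Using the recession-limb readings at t = 9 h and t = 12 h: Q falls from 14 to 9 cfs over 3 intervals.
K = (Q₂/Q₁)^(1/3) = (9/14)^(1/3) = 0.863.

K ≈ 0.863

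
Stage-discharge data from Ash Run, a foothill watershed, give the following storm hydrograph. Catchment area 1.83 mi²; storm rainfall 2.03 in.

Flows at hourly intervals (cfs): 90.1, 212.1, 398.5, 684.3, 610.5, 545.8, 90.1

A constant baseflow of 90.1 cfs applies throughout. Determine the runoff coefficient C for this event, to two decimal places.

ΣQ_DR = 2001 cfs; V = ΣQ_DR·Δt = 7.203 × 10^6 ft³.
Runoff depth d = V / A = 1.694 in.
C = d / P = 1.694 / 2.03 = 0.83.

C ≈ 0.83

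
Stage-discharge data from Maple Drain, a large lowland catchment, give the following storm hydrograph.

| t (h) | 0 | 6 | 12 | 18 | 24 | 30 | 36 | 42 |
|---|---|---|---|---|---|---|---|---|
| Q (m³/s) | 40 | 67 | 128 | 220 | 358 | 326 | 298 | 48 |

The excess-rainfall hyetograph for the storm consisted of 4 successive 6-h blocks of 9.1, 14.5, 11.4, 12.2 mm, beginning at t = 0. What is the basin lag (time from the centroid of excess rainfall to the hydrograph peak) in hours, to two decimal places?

Centroid of excess rainfall: t_c = Σ P_i·t̄_i / ΣP_i = 12.3941 h (block centres at 3, 9, 15, 21 h).
Hydrograph peak occurs at t = 24 h, so basin lag t_L = 24 − 12.3941 = 11.61 h.

t_L ≈ 11.61 h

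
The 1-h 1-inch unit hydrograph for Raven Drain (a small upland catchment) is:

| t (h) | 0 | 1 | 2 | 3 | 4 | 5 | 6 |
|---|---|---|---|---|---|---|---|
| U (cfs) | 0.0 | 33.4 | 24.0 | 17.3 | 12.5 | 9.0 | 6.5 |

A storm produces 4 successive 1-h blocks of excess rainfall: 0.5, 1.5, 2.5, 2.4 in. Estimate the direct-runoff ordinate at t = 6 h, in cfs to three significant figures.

By discrete convolution, Q_j = Σ (P_i / 1 in) · U_{j−i}.
At t = 6 h (j=6): Q = (0.5/1)·6.5 + (1.5/1)·9.0 + (2.5/1)·12.5 + (2.4/1)·17.3 = 89.5 cfs.

Q ≈ 89.5 cfs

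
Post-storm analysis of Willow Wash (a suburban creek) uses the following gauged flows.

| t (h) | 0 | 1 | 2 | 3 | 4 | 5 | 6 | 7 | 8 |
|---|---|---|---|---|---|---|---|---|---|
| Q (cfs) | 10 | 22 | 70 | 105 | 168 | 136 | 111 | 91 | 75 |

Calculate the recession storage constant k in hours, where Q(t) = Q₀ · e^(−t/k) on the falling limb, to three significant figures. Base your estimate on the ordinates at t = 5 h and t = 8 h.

k ≈ 5.04 h

On the falling limb, Q drops from 136 to 75 cfs between t = 5 h and t = 8 h (Δt = 3 h).
k = −Δt / ln(Q₂/Q₁) = −3 / ln(75/136) = 5.04 h.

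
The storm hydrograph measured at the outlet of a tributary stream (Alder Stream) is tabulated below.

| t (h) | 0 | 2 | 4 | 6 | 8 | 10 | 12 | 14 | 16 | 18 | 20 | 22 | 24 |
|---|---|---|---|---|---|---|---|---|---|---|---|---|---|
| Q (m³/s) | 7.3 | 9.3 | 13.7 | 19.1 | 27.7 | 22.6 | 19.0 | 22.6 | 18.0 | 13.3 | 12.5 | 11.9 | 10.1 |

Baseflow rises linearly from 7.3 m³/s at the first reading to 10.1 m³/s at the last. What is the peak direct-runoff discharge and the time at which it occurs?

Subtracting baseflow gives direct-runoff ordinates: 0.00, 1.77, 5.93, 11.10, 19.47, 14.13, 10.30, 13.67, 8.83, 3.90, 2.87, 2.03, 0.00 m³/s.
The maximum is 19.47 m³/s, occurring at the reading for t = 8 h.

Q_p = 19.47 m³/s at t = 8 h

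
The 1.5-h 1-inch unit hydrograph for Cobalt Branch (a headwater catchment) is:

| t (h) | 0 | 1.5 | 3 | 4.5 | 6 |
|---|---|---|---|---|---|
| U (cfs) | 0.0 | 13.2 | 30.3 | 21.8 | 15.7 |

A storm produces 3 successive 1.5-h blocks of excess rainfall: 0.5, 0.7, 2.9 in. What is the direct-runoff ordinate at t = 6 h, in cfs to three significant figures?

By discrete convolution, Q_j = Σ (P_i / 1 in) · U_{j−i}.
At t = 6 h (j=4): Q = (0.5/1)·15.7 + (0.7/1)·21.8 + (2.9/1)·30.3 = 111 cfs.

Q ≈ 111 cfs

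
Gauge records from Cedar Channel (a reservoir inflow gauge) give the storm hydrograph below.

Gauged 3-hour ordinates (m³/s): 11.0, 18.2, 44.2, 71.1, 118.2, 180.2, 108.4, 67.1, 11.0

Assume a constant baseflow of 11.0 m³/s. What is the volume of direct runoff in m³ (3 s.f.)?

V ≈ 5.73 × 10^6 m³

Direct-runoff ordinates (Q − Q_b): 0.0, 7.2, 33.2, 60.1, 107.2, 169.2, 97.4, 56.1, 0.0 m³/s.
ΣQ_DR = 530.4 m³/s.
With Δt = 3 h = 10800 s, V = ΣQ_DR · Δt = 530.4 × 10800 = 5.73 × 10^6 m³.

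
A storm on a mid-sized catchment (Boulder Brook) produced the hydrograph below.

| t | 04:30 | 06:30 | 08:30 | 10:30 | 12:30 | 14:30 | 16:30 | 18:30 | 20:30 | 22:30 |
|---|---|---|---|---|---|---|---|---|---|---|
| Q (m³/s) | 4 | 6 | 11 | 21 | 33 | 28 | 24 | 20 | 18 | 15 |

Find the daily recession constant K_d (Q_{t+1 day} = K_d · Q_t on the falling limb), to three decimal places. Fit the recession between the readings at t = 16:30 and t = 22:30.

Between t = 16:30 and t = 22:30 the flow falls from 24 to 15 m³/s over 3×2 h = 6 h.
Per-interval ratio K = (15/24)^(1/3) = 0.8550; K_d = K^(24/2) = 0.153.

K_d ≈ 0.153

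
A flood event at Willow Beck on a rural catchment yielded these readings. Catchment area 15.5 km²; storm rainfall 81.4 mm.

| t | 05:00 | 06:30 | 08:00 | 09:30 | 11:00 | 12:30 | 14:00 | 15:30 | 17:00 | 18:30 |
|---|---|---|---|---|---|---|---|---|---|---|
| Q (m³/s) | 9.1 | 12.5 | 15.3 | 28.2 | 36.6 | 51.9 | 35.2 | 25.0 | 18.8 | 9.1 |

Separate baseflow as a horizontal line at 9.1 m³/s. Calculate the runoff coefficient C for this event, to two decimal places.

ΣQ_DR = 150.7 m³/s; V = ΣQ_DR·Δt = 8.138 × 10^5 m³.
Runoff depth d = V / A = 52.50 mm.
C = d / P = 52.50 / 81.4 = 0.64.

C ≈ 0.64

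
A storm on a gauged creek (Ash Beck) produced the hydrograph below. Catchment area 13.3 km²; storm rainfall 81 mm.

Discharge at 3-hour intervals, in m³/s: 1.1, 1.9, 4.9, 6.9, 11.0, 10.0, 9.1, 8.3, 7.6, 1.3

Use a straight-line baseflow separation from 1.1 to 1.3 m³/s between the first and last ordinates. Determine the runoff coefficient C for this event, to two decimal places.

C ≈ 0.50

ΣQ_DR = 50.10 m³/s; V = ΣQ_DR·Δt = 5.411 × 10^5 m³.
Runoff depth d = V / A = 40.68 mm.
C = d / P = 40.68 / 81 = 0.50.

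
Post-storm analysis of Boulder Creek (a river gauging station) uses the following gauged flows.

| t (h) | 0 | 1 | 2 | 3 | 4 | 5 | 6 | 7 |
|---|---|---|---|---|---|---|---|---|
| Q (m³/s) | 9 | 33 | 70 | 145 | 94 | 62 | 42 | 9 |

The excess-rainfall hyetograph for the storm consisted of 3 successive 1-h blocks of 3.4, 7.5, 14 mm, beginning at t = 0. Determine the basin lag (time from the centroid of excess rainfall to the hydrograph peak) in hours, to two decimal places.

t_L ≈ 1.07 h

Centroid of excess rainfall: t_c = Σ P_i·t̄_i / ΣP_i = 1.9257 h (block centres at 0.5, 1.5, 2.5 h).
Hydrograph peak occurs at t = 3 h, so basin lag t_L = 3 − 1.9257 = 1.07 h.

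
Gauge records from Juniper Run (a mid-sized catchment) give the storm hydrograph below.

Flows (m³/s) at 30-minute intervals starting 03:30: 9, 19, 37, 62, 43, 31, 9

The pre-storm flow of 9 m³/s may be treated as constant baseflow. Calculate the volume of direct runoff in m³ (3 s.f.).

Direct-runoff ordinates (Q − Q_b): 0.0, 10.0, 28.0, 53.0, 34.0, 22.0, 0.0 m³/s.
ΣQ_DR = 147.0 m³/s.
With Δt = 0.5 h = 1800 s, V = ΣQ_DR · Δt = 147.0 × 1800 = 2.65 × 10^5 m³.

V ≈ 2.65 × 10^5 m³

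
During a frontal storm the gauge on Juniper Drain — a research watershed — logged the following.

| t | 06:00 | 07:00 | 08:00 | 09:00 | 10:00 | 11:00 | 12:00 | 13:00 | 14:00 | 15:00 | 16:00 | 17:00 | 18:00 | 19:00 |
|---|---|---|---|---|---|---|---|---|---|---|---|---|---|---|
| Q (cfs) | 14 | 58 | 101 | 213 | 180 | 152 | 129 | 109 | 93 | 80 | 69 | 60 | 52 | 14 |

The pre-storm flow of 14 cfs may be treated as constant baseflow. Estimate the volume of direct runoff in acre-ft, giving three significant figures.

Direct-runoff ordinates (Q − Q_b): 0.0, 44.0, 87.0, 199.0, 166.0, 138.0, 115.0, 95.0, 79.0, 66.0, 55.0, 46.0, 38.0, 0.0 cfs.
ΣQ_DR = 1128 cfs.
With Δt = 1 h = 3600 s, V = ΣQ_DR · Δt = 1128 × 3600 = 4.06 × 10^6 ft³ = 93.2 acre-ft.

V ≈ 93.2 acre-ft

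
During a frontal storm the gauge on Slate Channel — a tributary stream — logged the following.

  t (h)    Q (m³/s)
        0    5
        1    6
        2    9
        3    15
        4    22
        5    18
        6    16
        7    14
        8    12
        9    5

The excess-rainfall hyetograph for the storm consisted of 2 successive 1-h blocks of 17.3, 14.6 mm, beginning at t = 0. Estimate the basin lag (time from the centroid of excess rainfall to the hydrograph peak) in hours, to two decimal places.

Centroid of excess rainfall: t_c = Σ P_i·t̄_i / ΣP_i = 0.9577 h (block centres at 0.5, 1.5 h).
Hydrograph peak occurs at t = 4 h, so basin lag t_L = 4 − 0.9577 = 3.04 h.

t_L ≈ 3.04 h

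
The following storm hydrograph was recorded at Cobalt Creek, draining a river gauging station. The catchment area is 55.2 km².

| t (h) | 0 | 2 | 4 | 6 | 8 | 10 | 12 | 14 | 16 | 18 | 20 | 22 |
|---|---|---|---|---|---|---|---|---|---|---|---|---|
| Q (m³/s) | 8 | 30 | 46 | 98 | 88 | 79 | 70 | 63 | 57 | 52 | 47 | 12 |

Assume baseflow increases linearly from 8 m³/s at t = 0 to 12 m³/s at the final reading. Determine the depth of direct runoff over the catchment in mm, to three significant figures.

Direct runoff: 0.00, 21.64, 37.27, 88.91, 78.55, 69.18, 59.82, 52.45, 46.09, 40.73, 35.36, 0.00 m³/s; ΣQ_DR = 530.0 m³/s.
V = ΣQ_DR · Δt = 530.0 × 7200 s = 3.816 × 10^6 m³.
Over A = 55.2 km², depth = V / A = 69.1 mm.

d ≈ 69.1 mm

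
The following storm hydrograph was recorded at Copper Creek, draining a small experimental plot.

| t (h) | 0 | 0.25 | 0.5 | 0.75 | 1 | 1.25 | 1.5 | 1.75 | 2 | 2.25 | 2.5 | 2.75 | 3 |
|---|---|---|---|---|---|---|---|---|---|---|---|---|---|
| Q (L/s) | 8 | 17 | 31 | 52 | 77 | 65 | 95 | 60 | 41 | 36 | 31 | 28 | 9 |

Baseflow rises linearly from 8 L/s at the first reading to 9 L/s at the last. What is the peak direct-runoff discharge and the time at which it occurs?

Q_p = 86.50 L/s at t = 1.5 h

Subtracting baseflow gives direct-runoff ordinates: 0.00, 8.92, 22.83, 43.75, 68.67, 56.58, 86.50, 51.42, 32.33, 27.25, 22.17, 19.08, 0.00 L/s.
The maximum is 86.50 L/s, occurring at the reading for t = 1.5 h.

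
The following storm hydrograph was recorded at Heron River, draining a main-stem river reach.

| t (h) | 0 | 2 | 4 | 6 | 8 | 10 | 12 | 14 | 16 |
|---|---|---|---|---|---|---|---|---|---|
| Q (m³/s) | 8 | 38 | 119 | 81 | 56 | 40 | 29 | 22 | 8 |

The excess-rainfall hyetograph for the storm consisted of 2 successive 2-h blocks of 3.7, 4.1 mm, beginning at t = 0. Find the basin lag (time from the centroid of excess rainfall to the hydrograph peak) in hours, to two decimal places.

Centroid of excess rainfall: t_c = Σ P_i·t̄_i / ΣP_i = 2.0513 h (block centres at 1, 3 h).
Hydrograph peak occurs at t = 4 h, so basin lag t_L = 4 − 2.0513 = 1.95 h.

t_L ≈ 1.95 h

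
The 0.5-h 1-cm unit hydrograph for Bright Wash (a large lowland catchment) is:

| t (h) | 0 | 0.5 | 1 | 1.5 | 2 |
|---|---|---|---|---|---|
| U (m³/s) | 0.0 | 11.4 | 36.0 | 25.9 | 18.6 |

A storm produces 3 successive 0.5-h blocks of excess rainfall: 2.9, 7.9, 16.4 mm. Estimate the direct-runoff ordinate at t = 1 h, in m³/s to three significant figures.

By discrete convolution, Q_j = Σ (P_i / 10 mm) · U_{j−i}.
At t = 1 h (j=2): Q = (2.9/10)·36.0 + (7.9/10)·11.4 + (16.4/10)·0.0 = 19.4 m³/s.

Q ≈ 19.4 m³/s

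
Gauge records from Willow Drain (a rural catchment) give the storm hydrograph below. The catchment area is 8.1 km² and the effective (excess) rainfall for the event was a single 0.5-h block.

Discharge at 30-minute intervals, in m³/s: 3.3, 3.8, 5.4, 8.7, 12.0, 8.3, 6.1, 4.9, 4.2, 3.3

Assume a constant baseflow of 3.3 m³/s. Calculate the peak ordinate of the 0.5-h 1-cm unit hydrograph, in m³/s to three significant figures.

Direct runoff: 0.0, 0.5, 2.1, 5.4, 8.7, 5.0, 2.8, 1.6, 0.9, 0.0 m³/s; ΣQ_DR = 27.00 m³/s, peak = 8.7 m³/s.
Runoff depth d = ΣQ_DR·Δt / A = 27.00 × 1800 / (8.1 km²) = 6.000 mm.
The 1-cm UH is the DRH scaled by (10 mm)/d, so U_p = 8.7 × 10/6.000 = 14.5 m³/s.

U_p ≈ 14.5 m³/s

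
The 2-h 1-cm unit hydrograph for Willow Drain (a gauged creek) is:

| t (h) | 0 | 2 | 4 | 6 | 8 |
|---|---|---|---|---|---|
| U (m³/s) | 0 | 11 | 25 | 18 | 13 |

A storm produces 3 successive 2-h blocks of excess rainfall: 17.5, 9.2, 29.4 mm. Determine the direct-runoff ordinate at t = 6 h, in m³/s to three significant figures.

Q ≈ 86.8 m³/s

By discrete convolution, Q_j = Σ (P_i / 10 mm) · U_{j−i}.
At t = 6 h (j=3): Q = (17.5/10)·18 + (9.2/10)·25 + (29.4/10)·11 = 86.8 m³/s.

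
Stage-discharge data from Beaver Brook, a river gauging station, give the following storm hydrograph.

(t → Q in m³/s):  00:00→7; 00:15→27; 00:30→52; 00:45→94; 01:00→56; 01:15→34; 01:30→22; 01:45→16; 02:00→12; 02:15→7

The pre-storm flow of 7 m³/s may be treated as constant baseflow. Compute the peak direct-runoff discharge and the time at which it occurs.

Q_p = 87.0 m³/s at t = 00:45

Subtracting baseflow gives direct-runoff ordinates: 0.0, 20.0, 45.0, 87.0, 49.0, 27.0, 15.0, 9.0, 5.0, 0.0 m³/s.
The maximum is 87.0 m³/s, occurring at the reading for t = 00:45.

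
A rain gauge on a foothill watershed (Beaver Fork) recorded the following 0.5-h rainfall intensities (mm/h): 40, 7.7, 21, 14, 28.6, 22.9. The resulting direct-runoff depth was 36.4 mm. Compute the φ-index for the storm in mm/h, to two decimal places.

Only the 5 blocks with intensity above φ contribute runoff: 40, 21, 14, 28.6, 22.9 mm/h.
Σ(I−φ)·Δt = d  ⇒  (40+21+14+28.6+22.9 − 5φ)·0.5 = 36.4
φ = (126.5 − 36.4/0.5) / 5 = 10.74 mm/h.

φ ≈ 10.74 mm/h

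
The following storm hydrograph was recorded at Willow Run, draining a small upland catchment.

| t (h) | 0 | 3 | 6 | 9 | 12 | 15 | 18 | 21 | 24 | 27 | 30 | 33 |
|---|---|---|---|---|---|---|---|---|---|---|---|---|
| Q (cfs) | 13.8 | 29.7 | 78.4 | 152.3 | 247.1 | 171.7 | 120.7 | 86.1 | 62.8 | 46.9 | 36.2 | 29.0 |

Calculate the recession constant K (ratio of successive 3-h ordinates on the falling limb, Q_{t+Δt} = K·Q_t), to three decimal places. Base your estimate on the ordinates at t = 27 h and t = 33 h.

Using the recession-limb readings at t = 27 h and t = 33 h: Q falls from 46.9 to 29.0 cfs over 2 intervals.
K = (Q₂/Q₁)^(1/2) = (29.0/46.9)^(1/2) = 0.786.

K ≈ 0.786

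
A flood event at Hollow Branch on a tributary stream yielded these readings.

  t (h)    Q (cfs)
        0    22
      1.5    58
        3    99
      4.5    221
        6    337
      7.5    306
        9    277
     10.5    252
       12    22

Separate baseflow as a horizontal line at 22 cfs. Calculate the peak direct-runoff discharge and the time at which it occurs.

Subtracting baseflow gives direct-runoff ordinates: 0.0, 36.0, 77.0, 199.0, 315.0, 284.0, 255.0, 230.0, 0.0 cfs.
The maximum is 315.0 cfs, occurring at the reading for t = 6 h.

Q_p = 315.0 cfs at t = 6 h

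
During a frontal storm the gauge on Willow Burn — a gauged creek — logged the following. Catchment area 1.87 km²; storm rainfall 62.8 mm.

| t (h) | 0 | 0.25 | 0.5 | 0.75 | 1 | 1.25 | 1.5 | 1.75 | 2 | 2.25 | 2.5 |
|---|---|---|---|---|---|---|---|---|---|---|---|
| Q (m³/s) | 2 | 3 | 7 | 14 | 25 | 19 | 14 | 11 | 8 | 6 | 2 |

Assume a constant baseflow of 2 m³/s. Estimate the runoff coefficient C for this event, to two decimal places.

ΣQ_DR = 89.00 m³/s; V = ΣQ_DR·Δt = 80100 m³.
Runoff depth d = V / A = 42.83 mm.
C = d / P = 42.83 / 62.8 = 0.68.

C ≈ 0.68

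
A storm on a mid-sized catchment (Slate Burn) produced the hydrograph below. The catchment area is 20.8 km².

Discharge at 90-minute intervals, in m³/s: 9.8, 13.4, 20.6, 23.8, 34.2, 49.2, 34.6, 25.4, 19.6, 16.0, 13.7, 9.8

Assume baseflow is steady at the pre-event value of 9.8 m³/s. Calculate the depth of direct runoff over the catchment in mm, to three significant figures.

Direct runoff: 0.0, 3.6, 10.8, 14.0, 24.4, 39.4, 24.8, 15.6, 9.8, 6.2, 3.9, 0.0 m³/s; ΣQ_DR = 152.5 m³/s.
V = ΣQ_DR · Δt = 152.5 × 5400 s = 8.235 × 10^5 m³.
Over A = 20.8 km², depth = V / A = 39.6 mm.

d ≈ 39.6 mm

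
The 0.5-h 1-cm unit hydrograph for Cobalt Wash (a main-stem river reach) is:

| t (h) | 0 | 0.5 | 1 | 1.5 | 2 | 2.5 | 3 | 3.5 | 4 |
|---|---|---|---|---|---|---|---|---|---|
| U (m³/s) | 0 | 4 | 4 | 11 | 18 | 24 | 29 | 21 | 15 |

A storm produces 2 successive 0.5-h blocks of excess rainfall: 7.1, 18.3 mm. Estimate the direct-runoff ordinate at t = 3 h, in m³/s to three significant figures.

By discrete convolution, Q_j = Σ (P_i / 10 mm) · U_{j−i}.
At t = 3 h (j=6): Q = (7.1/10)·29 + (18.3/10)·24 = 64.5 m³/s.

Q ≈ 64.5 m³/s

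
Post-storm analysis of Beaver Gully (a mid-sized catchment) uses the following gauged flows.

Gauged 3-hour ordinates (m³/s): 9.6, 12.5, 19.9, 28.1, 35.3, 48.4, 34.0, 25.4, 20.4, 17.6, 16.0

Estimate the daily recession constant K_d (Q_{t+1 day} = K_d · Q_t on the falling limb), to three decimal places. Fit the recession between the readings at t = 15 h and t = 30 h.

K_d ≈ 0.170

Between t = 15 h and t = 30 h the flow falls from 48.4 to 16.0 m³/s over 5×3 h = 15 h.
Per-interval ratio K = (16.0/48.4)^(1/5) = 0.8014; K_d = K^(24/3) = 0.170.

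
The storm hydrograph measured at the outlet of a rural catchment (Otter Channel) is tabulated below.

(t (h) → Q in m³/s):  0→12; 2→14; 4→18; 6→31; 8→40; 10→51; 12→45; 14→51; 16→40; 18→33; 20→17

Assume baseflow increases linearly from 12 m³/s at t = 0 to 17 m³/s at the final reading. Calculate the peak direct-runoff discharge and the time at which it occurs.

Subtracting baseflow gives direct-runoff ordinates: 0.00, 1.50, 5.00, 17.50, 26.00, 36.50, 30.00, 35.50, 24.00, 16.50, 0.00 m³/s.
The maximum is 36.50 m³/s, occurring at the reading for t = 10 h.

Q_p = 36.50 m³/s at t = 10 h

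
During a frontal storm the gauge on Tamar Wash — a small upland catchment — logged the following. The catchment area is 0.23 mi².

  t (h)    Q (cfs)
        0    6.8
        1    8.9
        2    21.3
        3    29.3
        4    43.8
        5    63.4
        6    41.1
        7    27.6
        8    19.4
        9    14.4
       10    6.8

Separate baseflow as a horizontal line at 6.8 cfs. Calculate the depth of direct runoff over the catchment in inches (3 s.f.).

d ≈ 1.40 in

Direct runoff: 0.0, 2.1, 14.5, 22.5, 37.0, 56.6, 34.3, 20.8, 12.6, 7.6, 0.0 cfs; ΣQ_DR = 208.0 cfs.
V = ΣQ_DR · Δt = 208.0 × 3600 s = 7.488 × 10^5 ft³.
Over A = 0.23 mi², depth = V / A = 1.40 in.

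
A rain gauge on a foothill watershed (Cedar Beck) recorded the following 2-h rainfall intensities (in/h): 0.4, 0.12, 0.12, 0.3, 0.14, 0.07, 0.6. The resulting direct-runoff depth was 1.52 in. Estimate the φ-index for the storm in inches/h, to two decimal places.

φ ≈ 0.18 in/h

Only the 3 blocks with intensity above φ contribute runoff: 0.4, 0.3, 0.6 in/h.
Σ(I−φ)·Δt = d  ⇒  (0.4+0.3+0.6 − 3φ)·2 = 1.52
φ = (1.300 − 1.52/2) / 3 = 0.18 in/h.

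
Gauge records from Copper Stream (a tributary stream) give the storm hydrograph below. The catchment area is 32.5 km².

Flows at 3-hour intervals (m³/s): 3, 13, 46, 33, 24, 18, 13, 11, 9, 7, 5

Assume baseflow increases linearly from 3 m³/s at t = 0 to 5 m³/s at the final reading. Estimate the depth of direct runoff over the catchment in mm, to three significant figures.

Direct runoff: 0.00, 9.80, 42.60, 29.40, 20.20, 14.00, 8.80, 6.60, 4.40, 2.20, 0.00 m³/s; ΣQ_DR = 138.0 m³/s.
V = ΣQ_DR · Δt = 138.0 × 10800 s = 1.490 × 10^6 m³.
Over A = 32.5 km², depth = V / A = 45.9 mm.

d ≈ 45.9 mm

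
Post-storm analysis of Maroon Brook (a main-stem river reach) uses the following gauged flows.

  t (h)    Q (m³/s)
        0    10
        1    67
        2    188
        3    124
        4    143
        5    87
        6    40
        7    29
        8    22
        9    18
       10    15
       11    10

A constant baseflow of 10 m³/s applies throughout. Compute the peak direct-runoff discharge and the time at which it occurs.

Q_p = 178.0 m³/s at t = 2 h

Subtracting baseflow gives direct-runoff ordinates: 0.0, 57.0, 178.0, 114.0, 133.0, 77.0, 30.0, 19.0, 12.0, 8.0, 5.0, 0.0 m³/s.
The maximum is 178.0 m³/s, occurring at the reading for t = 2 h.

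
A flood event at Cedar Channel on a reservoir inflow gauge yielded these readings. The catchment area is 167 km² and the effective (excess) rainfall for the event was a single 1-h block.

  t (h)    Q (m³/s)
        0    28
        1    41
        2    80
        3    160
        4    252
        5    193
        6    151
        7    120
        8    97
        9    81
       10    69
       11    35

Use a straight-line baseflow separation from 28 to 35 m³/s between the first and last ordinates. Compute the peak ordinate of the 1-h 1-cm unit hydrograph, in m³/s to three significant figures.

Direct runoff: 0.00, 12.36, 50.73, 130.09, 221.45, 161.82, 119.18, 87.55, 63.91, 47.27, 34.64, 0.00 m³/s; ΣQ_DR = 929.0 m³/s, peak = 221.45 m³/s.
Runoff depth d = ΣQ_DR·Δt / A = 929.0 × 3600 / (167 km²) = 20.03 mm.
The 1-cm UH is the DRH scaled by (10 mm)/d, so U_p = 221.45 × 10/20.03 = 111 m³/s.

U_p ≈ 111 m³/s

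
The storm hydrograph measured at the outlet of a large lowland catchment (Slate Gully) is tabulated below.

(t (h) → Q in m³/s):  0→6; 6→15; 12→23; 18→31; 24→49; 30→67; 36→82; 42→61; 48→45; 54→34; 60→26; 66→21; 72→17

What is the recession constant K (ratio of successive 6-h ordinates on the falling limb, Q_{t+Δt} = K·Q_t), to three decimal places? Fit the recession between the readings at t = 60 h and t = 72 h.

Using the recession-limb readings at t = 60 h and t = 72 h: Q falls from 26 to 17 m³/s over 2 intervals.
K = (Q₂/Q₁)^(1/2) = (17/26)^(1/2) = 0.809.

K ≈ 0.809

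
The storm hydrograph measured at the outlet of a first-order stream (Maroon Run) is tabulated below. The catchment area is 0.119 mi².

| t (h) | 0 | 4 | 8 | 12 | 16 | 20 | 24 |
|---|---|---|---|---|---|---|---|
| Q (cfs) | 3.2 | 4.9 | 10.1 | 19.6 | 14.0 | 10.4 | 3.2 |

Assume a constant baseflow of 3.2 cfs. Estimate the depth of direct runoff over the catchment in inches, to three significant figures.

Direct runoff: 0.0, 1.7, 6.9, 16.4, 10.8, 7.2, 0.0 cfs; ΣQ_DR = 43.00 cfs.
V = ΣQ_DR · Δt = 43.00 × 14400 s = 6.192 × 10^5 ft³.
Over A = 0.119 mi², depth = V / A = 2.24 in.

d ≈ 2.24 in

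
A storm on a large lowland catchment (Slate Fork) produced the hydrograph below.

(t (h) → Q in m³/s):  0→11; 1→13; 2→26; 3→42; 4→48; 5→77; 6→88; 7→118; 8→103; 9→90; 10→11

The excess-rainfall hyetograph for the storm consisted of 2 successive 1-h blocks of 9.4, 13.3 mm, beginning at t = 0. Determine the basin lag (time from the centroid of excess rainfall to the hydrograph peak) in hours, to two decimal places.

Centroid of excess rainfall: t_c = Σ P_i·t̄_i / ΣP_i = 1.0859 h (block centres at 0.5, 1.5 h).
Hydrograph peak occurs at t = 7 h, so basin lag t_L = 7 − 1.0859 = 5.91 h.

t_L ≈ 5.91 h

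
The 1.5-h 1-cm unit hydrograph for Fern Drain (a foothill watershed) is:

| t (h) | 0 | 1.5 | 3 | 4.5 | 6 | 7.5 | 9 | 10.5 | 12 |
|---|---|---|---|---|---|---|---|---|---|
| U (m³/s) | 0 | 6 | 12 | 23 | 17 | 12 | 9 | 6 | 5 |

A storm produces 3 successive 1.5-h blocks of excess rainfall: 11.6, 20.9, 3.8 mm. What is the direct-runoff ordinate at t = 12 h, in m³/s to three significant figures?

By discrete convolution, Q_j = Σ (P_i / 10 mm) · U_{j−i}.
At t = 12 h (j=8): Q = (11.6/10)·5 + (20.9/10)·6 + (3.8/10)·9 = 21.8 m³/s.

Q ≈ 21.8 m³/s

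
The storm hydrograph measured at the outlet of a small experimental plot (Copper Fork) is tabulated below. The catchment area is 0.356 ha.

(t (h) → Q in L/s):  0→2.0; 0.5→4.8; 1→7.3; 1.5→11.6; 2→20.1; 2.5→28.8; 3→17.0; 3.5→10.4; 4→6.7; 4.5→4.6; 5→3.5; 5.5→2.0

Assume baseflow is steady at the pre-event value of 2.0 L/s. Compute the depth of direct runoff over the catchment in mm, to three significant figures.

d ≈ 47.9 mm

Direct runoff: 0.0, 2.8, 5.3, 9.6, 18.1, 26.8, 15.0, 8.4, 4.7, 2.6, 1.5, 0.0 L/s; ΣQ_DR = 94.80 L/s.
V = ΣQ_DR · Δt = 94.80 × 1800 s = 1.706 × 10^5 L.
Over A = 0.356 ha, depth = V / A = 47.9 mm.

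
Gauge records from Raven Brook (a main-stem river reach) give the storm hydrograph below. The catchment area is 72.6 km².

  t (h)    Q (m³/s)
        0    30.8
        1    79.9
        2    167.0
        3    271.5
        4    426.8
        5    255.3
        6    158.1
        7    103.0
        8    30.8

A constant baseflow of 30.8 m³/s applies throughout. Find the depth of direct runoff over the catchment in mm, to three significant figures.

Direct runoff: 0.0, 49.1, 136.2, 240.7, 396.0, 224.5, 127.3, 72.2, 0.0 m³/s; ΣQ_DR = 1246 m³/s.
V = ΣQ_DR · Δt = 1246 × 3600 s = 4.486 × 10^6 m³.
Over A = 72.6 km², depth = V / A = 61.8 mm.

d ≈ 61.8 mm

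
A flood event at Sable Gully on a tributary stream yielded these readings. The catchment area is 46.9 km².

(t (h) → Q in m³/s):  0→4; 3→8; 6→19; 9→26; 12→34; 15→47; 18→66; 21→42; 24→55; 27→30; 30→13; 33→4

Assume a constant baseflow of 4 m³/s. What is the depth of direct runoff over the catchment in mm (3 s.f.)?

Direct runoff: 0.0, 4.0, 15.0, 22.0, 30.0, 43.0, 62.0, 38.0, 51.0, 26.0, 9.0, 0.0 m³/s; ΣQ_DR = 300.0 m³/s.
V = ΣQ_DR · Δt = 300.0 × 10800 s = 3.240 × 10^6 m³.
Over A = 46.9 km², depth = V / A = 69.1 mm.

d ≈ 69.1 mm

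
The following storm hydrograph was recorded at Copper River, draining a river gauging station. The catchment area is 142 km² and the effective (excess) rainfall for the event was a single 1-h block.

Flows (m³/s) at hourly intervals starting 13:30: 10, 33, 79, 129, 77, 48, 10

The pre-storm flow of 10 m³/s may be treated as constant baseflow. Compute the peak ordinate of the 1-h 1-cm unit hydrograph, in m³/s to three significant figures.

Direct runoff: 0.0, 23.0, 69.0, 119.0, 67.0, 38.0, 0.0 m³/s; ΣQ_DR = 316.0 m³/s, peak = 119.0 m³/s.
Runoff depth d = ΣQ_DR·Δt / A = 316.0 × 3600 / (142 km²) = 8.011 mm.
The 1-cm UH is the DRH scaled by (10 mm)/d, so U_p = 119.0 × 10/8.011 = 149 m³/s.

U_p ≈ 149 m³/s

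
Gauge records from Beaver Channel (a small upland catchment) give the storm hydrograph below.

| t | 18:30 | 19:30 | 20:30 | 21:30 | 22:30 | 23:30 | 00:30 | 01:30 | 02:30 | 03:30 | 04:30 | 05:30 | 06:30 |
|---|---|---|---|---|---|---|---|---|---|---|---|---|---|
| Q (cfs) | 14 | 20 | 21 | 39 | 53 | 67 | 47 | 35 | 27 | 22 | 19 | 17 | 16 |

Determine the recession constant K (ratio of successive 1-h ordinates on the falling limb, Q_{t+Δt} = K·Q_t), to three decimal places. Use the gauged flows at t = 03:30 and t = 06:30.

Using the recession-limb readings at t = 03:30 and t = 06:30: Q falls from 22 to 16 cfs over 3 intervals.
K = (Q₂/Q₁)^(1/3) = (16/22)^(1/3) = 0.899.

K ≈ 0.899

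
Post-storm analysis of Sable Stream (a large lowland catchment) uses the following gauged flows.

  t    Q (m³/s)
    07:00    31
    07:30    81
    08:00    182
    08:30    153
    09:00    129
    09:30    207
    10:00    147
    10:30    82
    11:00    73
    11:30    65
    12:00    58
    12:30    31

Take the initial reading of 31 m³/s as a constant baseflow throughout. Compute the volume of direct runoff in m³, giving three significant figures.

Direct-runoff ordinates (Q − Q_b): 0.0, 50.0, 151.0, 122.0, 98.0, 176.0, 116.0, 51.0, 42.0, 34.0, 27.0, 0.0 m³/s.
ΣQ_DR = 867.0 m³/s.
With Δt = 0.5 h = 1800 s, V = ΣQ_DR · Δt = 867.0 × 1800 = 1.56 × 10^6 m³.

V ≈ 1.56 × 10^6 m³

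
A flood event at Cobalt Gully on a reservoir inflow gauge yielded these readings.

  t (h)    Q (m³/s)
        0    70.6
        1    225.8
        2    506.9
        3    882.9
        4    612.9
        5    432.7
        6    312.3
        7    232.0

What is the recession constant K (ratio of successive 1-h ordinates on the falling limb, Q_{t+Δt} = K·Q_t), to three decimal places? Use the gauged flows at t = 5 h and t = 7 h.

K ≈ 0.732

Using the recession-limb readings at t = 5 h and t = 7 h: Q falls from 432.7 to 232.0 m³/s over 2 intervals.
K = (Q₂/Q₁)^(1/2) = (232.0/432.7)^(1/2) = 0.732.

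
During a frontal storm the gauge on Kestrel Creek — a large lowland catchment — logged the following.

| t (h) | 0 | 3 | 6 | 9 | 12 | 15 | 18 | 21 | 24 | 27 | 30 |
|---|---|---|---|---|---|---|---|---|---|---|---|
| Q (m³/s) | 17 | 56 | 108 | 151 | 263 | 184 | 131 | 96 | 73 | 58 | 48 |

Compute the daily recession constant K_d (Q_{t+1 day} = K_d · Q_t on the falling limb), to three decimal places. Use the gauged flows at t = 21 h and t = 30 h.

Between t = 21 h and t = 30 h the flow falls from 96 to 48 m³/s over 3×3 h = 9 h.
Per-interval ratio K = (48/96)^(1/3) = 0.7937; K_d = K^(24/3) = 0.157.

K_d ≈ 0.157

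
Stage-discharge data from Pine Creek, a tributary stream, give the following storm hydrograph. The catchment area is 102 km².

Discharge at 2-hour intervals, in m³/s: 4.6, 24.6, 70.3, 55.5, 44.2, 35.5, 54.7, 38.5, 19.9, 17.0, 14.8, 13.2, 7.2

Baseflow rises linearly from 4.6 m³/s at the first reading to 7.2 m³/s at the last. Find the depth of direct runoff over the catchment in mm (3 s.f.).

d ≈ 22.8 mm

Direct runoff: 0.00, 19.78, 65.27, 50.25, 38.73, 29.82, 48.80, 32.38, 13.57, 10.45, 8.03, 6.22, 0.00 m³/s; ΣQ_DR = 323.3 m³/s.
V = ΣQ_DR · Δt = 323.3 × 7200 s = 2.328 × 10^6 m³.
Over A = 102 km², depth = V / A = 22.8 mm.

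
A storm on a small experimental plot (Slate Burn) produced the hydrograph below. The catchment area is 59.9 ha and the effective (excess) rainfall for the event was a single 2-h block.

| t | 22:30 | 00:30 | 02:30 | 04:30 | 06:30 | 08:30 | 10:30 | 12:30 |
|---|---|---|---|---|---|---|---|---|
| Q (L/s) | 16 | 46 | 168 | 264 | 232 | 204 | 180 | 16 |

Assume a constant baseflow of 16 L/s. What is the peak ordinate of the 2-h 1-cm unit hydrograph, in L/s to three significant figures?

Direct runoff: 0.0, 30.0, 152.0, 248.0, 216.0, 188.0, 164.0, 0.0 L/s; ΣQ_DR = 998.0 L/s, peak = 248.0 L/s.
Runoff depth d = ΣQ_DR·Δt / A = 998.0 × 7200 / (59.9 ha) = 12.00 mm.
The 1-cm UH is the DRH scaled by (10 mm)/d, so U_p = 248.0 × 10/12.00 = 207 L/s.

U_p ≈ 207 L/s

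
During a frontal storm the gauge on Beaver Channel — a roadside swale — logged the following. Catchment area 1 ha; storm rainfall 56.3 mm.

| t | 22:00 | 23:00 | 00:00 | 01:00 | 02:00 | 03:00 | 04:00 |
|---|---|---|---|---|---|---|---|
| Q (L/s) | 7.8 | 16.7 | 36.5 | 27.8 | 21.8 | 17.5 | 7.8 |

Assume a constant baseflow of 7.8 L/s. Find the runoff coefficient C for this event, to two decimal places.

C ≈ 0.52

ΣQ_DR = 81.30 L/s; V = ΣQ_DR·Δt = 2.927 × 10^5 L.
Runoff depth d = V / A = 29.27 mm.
C = d / P = 29.27 / 56.3 = 0.52.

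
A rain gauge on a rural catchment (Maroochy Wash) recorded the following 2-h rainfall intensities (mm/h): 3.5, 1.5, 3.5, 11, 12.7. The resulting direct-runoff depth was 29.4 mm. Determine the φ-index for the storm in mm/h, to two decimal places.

φ ≈ 4.50 mm/h

Only the 2 blocks with intensity above φ contribute runoff: 11, 12.7 mm/h.
Σ(I−φ)·Δt = d  ⇒  (11+12.7 − 2φ)·2 = 29.4
φ = (23.70 − 29.4/2) / 2 = 4.50 mm/h.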